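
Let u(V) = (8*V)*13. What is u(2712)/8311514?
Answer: 141024/4155757 ≈ 0.033935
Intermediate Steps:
u(V) = 104*V
u(2712)/8311514 = (104*2712)/8311514 = 282048*(1/8311514) = 141024/4155757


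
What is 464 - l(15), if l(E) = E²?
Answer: 239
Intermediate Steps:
464 - l(15) = 464 - 1*15² = 464 - 1*225 = 464 - 225 = 239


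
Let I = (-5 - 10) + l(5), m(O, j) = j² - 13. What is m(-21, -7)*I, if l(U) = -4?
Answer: -684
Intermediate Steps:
m(O, j) = -13 + j²
I = -19 (I = (-5 - 10) - 4 = -15 - 4 = -19)
m(-21, -7)*I = (-13 + (-7)²)*(-19) = (-13 + 49)*(-19) = 36*(-19) = -684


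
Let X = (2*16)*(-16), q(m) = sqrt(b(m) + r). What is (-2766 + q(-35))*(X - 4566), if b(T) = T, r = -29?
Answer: 14045748 - 40624*I ≈ 1.4046e+7 - 40624.0*I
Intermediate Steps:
q(m) = sqrt(-29 + m) (q(m) = sqrt(m - 29) = sqrt(-29 + m))
X = -512 (X = 32*(-16) = -512)
(-2766 + q(-35))*(X - 4566) = (-2766 + sqrt(-29 - 35))*(-512 - 4566) = (-2766 + sqrt(-64))*(-5078) = (-2766 + 8*I)*(-5078) = 14045748 - 40624*I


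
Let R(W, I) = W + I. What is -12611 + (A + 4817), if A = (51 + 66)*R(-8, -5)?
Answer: -9315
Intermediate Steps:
R(W, I) = I + W
A = -1521 (A = (51 + 66)*(-5 - 8) = 117*(-13) = -1521)
-12611 + (A + 4817) = -12611 + (-1521 + 4817) = -12611 + 3296 = -9315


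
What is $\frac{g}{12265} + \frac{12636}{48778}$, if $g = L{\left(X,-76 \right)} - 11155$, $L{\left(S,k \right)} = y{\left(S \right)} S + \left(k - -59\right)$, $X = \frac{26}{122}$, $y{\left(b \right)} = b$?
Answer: $- \frac{725529995257}{1113066767285} \approx -0.65183$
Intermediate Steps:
$X = \frac{13}{61}$ ($X = 26 \cdot \frac{1}{122} = \frac{13}{61} \approx 0.21311$)
$L{\left(S,k \right)} = 59 + k + S^{2}$ ($L{\left(S,k \right)} = S S + \left(k - -59\right) = S^{2} + \left(k + 59\right) = S^{2} + \left(59 + k\right) = 59 + k + S^{2}$)
$g = - \frac{41570843}{3721}$ ($g = \left(59 - 76 + \left(\frac{13}{61}\right)^{2}\right) - 11155 = \left(59 - 76 + \frac{169}{3721}\right) - 11155 = - \frac{63088}{3721} - 11155 = - \frac{41570843}{3721} \approx -11172.0$)
$\frac{g}{12265} + \frac{12636}{48778} = - \frac{41570843}{3721 \cdot 12265} + \frac{12636}{48778} = \left(- \frac{41570843}{3721}\right) \frac{1}{12265} + 12636 \cdot \frac{1}{48778} = - \frac{41570843}{45638065} + \frac{6318}{24389} = - \frac{725529995257}{1113066767285}$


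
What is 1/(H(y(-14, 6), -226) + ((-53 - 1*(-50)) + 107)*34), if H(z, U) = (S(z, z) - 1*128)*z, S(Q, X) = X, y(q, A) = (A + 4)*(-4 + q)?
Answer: 1/58976 ≈ 1.6956e-5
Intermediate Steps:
y(q, A) = (-4 + q)*(4 + A) (y(q, A) = (4 + A)*(-4 + q) = (-4 + q)*(4 + A))
H(z, U) = z*(-128 + z) (H(z, U) = (z - 1*128)*z = (z - 128)*z = (-128 + z)*z = z*(-128 + z))
1/(H(y(-14, 6), -226) + ((-53 - 1*(-50)) + 107)*34) = 1/((-16 - 4*6 + 4*(-14) + 6*(-14))*(-128 + (-16 - 4*6 + 4*(-14) + 6*(-14))) + ((-53 - 1*(-50)) + 107)*34) = 1/((-16 - 24 - 56 - 84)*(-128 + (-16 - 24 - 56 - 84)) + ((-53 + 50) + 107)*34) = 1/(-180*(-128 - 180) + (-3 + 107)*34) = 1/(-180*(-308) + 104*34) = 1/(55440 + 3536) = 1/58976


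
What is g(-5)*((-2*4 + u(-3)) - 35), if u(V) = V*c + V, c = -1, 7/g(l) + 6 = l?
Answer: 301/11 ≈ 27.364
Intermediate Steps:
g(l) = 7/(-6 + l)
u(V) = 0 (u(V) = V*(-1) + V = -V + V = 0)
g(-5)*((-2*4 + u(-3)) - 35) = (7/(-6 - 5))*((-2*4 + 0) - 35) = (7/(-11))*((-8 + 0) - 35) = (7*(-1/11))*(-8 - 35) = -7/11*(-43) = 301/11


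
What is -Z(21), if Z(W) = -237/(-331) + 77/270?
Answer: -89477/89370 ≈ -1.0012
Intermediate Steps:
Z(W) = 89477/89370 (Z(W) = -237*(-1/331) + 77*(1/270) = 237/331 + 77/270 = 89477/89370)
-Z(21) = -1*89477/89370 = -89477/89370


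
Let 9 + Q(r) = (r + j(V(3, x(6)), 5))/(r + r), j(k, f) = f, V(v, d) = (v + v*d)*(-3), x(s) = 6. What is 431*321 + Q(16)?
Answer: 4426965/32 ≈ 1.3834e+5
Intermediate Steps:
V(v, d) = -3*v - 3*d*v (V(v, d) = (v + d*v)*(-3) = -3*v - 3*d*v)
Q(r) = -9 + (5 + r)/(2*r) (Q(r) = -9 + (r + 5)/(r + r) = -9 + (5 + r)/((2*r)) = -9 + (5 + r)*(1/(2*r)) = -9 + (5 + r)/(2*r))
431*321 + Q(16) = 431*321 + (1/2)*(5 - 17*16)/16 = 138351 + (1/2)*(1/16)*(5 - 272) = 138351 + (1/2)*(1/16)*(-267) = 138351 - 267/32 = 4426965/32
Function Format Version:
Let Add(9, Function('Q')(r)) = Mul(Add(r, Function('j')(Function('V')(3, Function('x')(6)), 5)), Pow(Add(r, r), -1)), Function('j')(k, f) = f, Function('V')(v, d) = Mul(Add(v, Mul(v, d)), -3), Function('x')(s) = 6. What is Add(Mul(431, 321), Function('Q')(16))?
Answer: Rational(4426965, 32) ≈ 1.3834e+5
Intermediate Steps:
Function('V')(v, d) = Add(Mul(-3, v), Mul(-3, d, v)) (Function('V')(v, d) = Mul(Add(v, Mul(d, v)), -3) = Add(Mul(-3, v), Mul(-3, d, v)))
Function('Q')(r) = Add(-9, Mul(Rational(1, 2), Pow(r, -1), Add(5, r))) (Function('Q')(r) = Add(-9, Mul(Add(r, 5), Pow(Add(r, r), -1))) = Add(-9, Mul(Add(5, r), Pow(Mul(2, r), -1))) = Add(-9, Mul(Add(5, r), Mul(Rational(1, 2), Pow(r, -1)))) = Add(-9, Mul(Rational(1, 2), Pow(r, -1), Add(5, r))))
Add(Mul(431, 321), Function('Q')(16)) = Add(Mul(431, 321), Mul(Rational(1, 2), Pow(16, -1), Add(5, Mul(-17, 16)))) = Add(138351, Mul(Rational(1, 2), Rational(1, 16), Add(5, -272))) = Add(138351, Mul(Rational(1, 2), Rational(1, 16), -267)) = Add(138351, Rational(-267, 32)) = Rational(4426965, 32)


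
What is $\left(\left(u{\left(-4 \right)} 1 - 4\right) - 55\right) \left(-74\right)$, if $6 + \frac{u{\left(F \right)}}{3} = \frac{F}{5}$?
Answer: $\frac{29378}{5} \approx 5875.6$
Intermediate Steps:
$u{\left(F \right)} = -18 + \frac{3 F}{5}$ ($u{\left(F \right)} = -18 + 3 \frac{F}{5} = -18 + \frac{3 F}{5}$)
$\left(\left(u{\left(-4 \right)} 1 - 4\right) - 55\right) \left(-74\right) = \left(\left(\left(-18 + \frac{3}{5} \left(-4\right)\right) 1 - 4\right) - 55\right) \left(-74\right) = \left(\left(\left(-18 - \frac{12}{5}\right) 1 - 4\right) - 55\right) \left(-74\right) = \left(\left(\left(- \frac{102}{5}\right) 1 - 4\right) - 55\right) \left(-74\right) = \left(\left(- \frac{102}{5} - 4\right) - 55\right) \left(-74\right) = \left(- \frac{122}{5} - 55\right) \left(-74\right) = \left(- \frac{397}{5}\right) \left(-74\right) = \frac{29378}{5}$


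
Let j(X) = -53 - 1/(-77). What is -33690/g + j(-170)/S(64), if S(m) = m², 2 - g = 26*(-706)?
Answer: -334389285/180936448 ≈ -1.8481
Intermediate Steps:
g = 18358 (g = 2 - 26*(-706) = 2 - 1*(-18356) = 2 + 18356 = 18358)
j(X) = -4080/77 (j(X) = -53 - 1*(-1/77) = -53 + 1/77 = -4080/77)
-33690/g + j(-170)/S(64) = -33690/18358 - 4080/(77*(64²)) = -33690*1/18358 - 4080/77/4096 = -16845/9179 - 4080/77*1/4096 = -16845/9179 - 255/19712 = -334389285/180936448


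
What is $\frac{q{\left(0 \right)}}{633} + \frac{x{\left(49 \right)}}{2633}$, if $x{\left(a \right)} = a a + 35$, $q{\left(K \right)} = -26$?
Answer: $\frac{1473530}{1666689} \approx 0.88411$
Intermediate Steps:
$x{\left(a \right)} = 35 + a^{2}$ ($x{\left(a \right)} = a^{2} + 35 = 35 + a^{2}$)
$\frac{q{\left(0 \right)}}{633} + \frac{x{\left(49 \right)}}{2633} = - \frac{26}{633} + \frac{35 + 49^{2}}{2633} = \left(-26\right) \frac{1}{633} + \left(35 + 2401\right) \frac{1}{2633} = - \frac{26}{633} + 2436 \cdot \frac{1}{2633} = - \frac{26}{633} + \frac{2436}{2633} = \frac{1473530}{1666689}$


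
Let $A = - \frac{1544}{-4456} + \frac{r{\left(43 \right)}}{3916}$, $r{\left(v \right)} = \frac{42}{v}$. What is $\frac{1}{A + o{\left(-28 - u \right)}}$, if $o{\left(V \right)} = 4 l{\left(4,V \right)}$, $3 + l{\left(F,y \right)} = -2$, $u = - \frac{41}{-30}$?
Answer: $- \frac{46896058}{921660021} \approx -0.050882$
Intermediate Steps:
$u = \frac{41}{30}$ ($u = \left(-41\right) \left(- \frac{1}{30}\right) = \frac{41}{30} \approx 1.3667$)
$l{\left(F,y \right)} = -5$ ($l{\left(F,y \right)} = -3 - 2 = -5$)
$A = \frac{16261139}{46896058}$ ($A = - \frac{1544}{-4456} + \frac{42 \cdot \frac{1}{43}}{3916} = \left(-1544\right) \left(- \frac{1}{4456}\right) + 42 \cdot \frac{1}{43} \cdot \frac{1}{3916} = \frac{193}{557} + \frac{42}{43} \cdot \frac{1}{3916} = \frac{193}{557} + \frac{21}{84194} = \frac{16261139}{46896058} \approx 0.34675$)
$o{\left(V \right)} = -20$ ($o{\left(V \right)} = 4 \left(-5\right) = -20$)
$\frac{1}{A + o{\left(-28 - u \right)}} = \frac{1}{\frac{16261139}{46896058} - 20} = \frac{1}{- \frac{921660021}{46896058}} = - \frac{46896058}{921660021}$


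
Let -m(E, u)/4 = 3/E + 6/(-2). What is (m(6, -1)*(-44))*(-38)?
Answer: 16720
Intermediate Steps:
m(E, u) = 12 - 12/E (m(E, u) = -4*(3/E + 6/(-2)) = -4*(3/E + 6*(-½)) = -4*(3/E - 3) = -4*(-3 + 3/E) = 12 - 12/E)
(m(6, -1)*(-44))*(-38) = ((12 - 12/6)*(-44))*(-38) = ((12 - 12*⅙)*(-44))*(-38) = ((12 - 2)*(-44))*(-38) = (10*(-44))*(-38) = -440*(-38) = 16720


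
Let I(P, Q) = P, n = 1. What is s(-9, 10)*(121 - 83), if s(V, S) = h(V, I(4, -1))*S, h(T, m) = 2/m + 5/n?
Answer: 2090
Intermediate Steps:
h(T, m) = 5 + 2/m (h(T, m) = 2/m + 5/1 = 2/m + 5*1 = 2/m + 5 = 5 + 2/m)
s(V, S) = 11*S/2 (s(V, S) = (5 + 2/4)*S = (5 + 2*(1/4))*S = (5 + 1/2)*S = 11*S/2)
s(-9, 10)*(121 - 83) = ((11/2)*10)*(121 - 83) = 55*38 = 2090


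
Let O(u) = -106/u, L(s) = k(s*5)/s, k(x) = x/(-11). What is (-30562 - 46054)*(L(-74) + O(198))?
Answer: 7508368/99 ≈ 75842.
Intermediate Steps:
k(x) = -x/11 (k(x) = x*(-1/11) = -x/11)
L(s) = -5/11 (L(s) = (-s*5/11)/s = (-5*s/11)/s = -5/11)
(-30562 - 46054)*(L(-74) + O(198)) = (-30562 - 46054)*(-5/11 - 106/198) = -76616*(-5/11 - 106*1/198) = -76616*(-5/11 - 53/99) = -76616*(-98/99) = 7508368/99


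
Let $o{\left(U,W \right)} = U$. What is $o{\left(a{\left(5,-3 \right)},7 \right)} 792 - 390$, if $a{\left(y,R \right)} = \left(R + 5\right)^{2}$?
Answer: $2778$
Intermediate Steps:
$a{\left(y,R \right)} = \left(5 + R\right)^{2}$
$o{\left(a{\left(5,-3 \right)},7 \right)} 792 - 390 = \left(5 - 3\right)^{2} \cdot 792 - 390 = 2^{2} \cdot 792 - 390 = 4 \cdot 792 - 390 = 3168 - 390 = 2778$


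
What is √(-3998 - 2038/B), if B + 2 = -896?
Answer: I*√805543267/449 ≈ 63.212*I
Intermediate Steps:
B = -898 (B = -2 - 896 = -898)
√(-3998 - 2038/B) = √(-3998 - 2038/(-898)) = √(-3998 - 2038*(-1/898)) = √(-3998 + 1019/449) = √(-1794083/449) = I*√805543267/449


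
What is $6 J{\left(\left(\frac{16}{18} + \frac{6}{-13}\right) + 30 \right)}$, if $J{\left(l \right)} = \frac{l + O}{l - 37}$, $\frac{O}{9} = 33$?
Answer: $- \frac{229854}{769} \approx -298.9$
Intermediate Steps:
$O = 297$ ($O = 9 \cdot 33 = 297$)
$J{\left(l \right)} = \frac{297 + l}{-37 + l}$ ($J{\left(l \right)} = \frac{l + 297}{l - 37} = \frac{297 + l}{-37 + l}$)
$6 J{\left(\left(\frac{16}{18} + \frac{6}{-13}\right) + 30 \right)} = 6 \frac{297 + \left(\left(\frac{16}{18} + \frac{6}{-13}\right) + 30\right)}{-37 + \left(\left(\frac{16}{18} + \frac{6}{-13}\right) + 30\right)} = 6 \frac{297 + \left(\left(16 \cdot \frac{1}{18} + 6 \left(- \frac{1}{13}\right)\right) + 30\right)}{-37 + \left(\left(16 \cdot \frac{1}{18} + 6 \left(- \frac{1}{13}\right)\right) + 30\right)} = 6 \frac{297 + \left(\left(\frac{8}{9} - \frac{6}{13}\right) + 30\right)}{-37 + \left(\left(\frac{8}{9} - \frac{6}{13}\right) + 30\right)} = 6 \frac{297 + \left(\frac{50}{117} + 30\right)}{-37 + \left(\frac{50}{117} + 30\right)} = 6 \frac{297 + \frac{3560}{117}}{-37 + \frac{3560}{117}} = 6 \frac{1}{- \frac{769}{117}} \cdot \frac{38309}{117} = 6 \left(\left(- \frac{117}{769}\right) \frac{38309}{117}\right) = 6 \left(- \frac{38309}{769}\right) = - \frac{229854}{769}$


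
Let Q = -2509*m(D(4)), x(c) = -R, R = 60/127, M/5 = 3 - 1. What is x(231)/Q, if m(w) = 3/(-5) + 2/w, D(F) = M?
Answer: -150/318643 ≈ -0.00047075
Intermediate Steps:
M = 10 (M = 5*(3 - 1) = 5*2 = 10)
R = 60/127 (R = 60*(1/127) = 60/127 ≈ 0.47244)
D(F) = 10
m(w) = -3/5 + 2/w (m(w) = 3*(-1/5) + 2/w = -3/5 + 2/w)
x(c) = -60/127 (x(c) = -1*60/127 = -60/127)
Q = 5018/5 (Q = -2509*(-3/5 + 2/10) = -2509*(-3/5 + 2*(1/10)) = -2509*(-3/5 + 1/5) = -2509*(-2/5) = 5018/5 ≈ 1003.6)
x(231)/Q = -60/(127*5018/5) = -60/127*5/5018 = -150/318643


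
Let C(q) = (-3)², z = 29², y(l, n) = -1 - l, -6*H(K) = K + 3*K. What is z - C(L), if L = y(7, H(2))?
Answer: 832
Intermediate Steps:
H(K) = -2*K/3 (H(K) = -(K + 3*K)/6 = -2*K/3)
L = -8 (L = -1 - 1*7 = -1 - 7 = -8)
z = 841
C(q) = 9
z - C(L) = 841 - 1*9 = 841 - 9 = 832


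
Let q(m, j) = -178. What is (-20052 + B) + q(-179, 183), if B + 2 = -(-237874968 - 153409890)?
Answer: 391264626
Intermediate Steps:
B = 391284856 (B = -2 - (-237874968 - 153409890) = -2 - 17074/(1/((8453 - 8985) - 22385)) = -2 - 17074/(1/(-532 - 22385)) = -2 - 17074/(1/(-22917)) = -2 - 17074/(-1/22917) = -2 - 17074*(-22917) = -2 + 391284858 = 391284856)
(-20052 + B) + q(-179, 183) = (-20052 + 391284856) - 178 = 391264804 - 178 = 391264626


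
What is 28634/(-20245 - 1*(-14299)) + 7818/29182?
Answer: -197277890/43379043 ≈ -4.5478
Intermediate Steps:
28634/(-20245 - 1*(-14299)) + 7818/29182 = 28634/(-20245 + 14299) + 7818*(1/29182) = 28634/(-5946) + 3909/14591 = 28634*(-1/5946) + 3909/14591 = -14317/2973 + 3909/14591 = -197277890/43379043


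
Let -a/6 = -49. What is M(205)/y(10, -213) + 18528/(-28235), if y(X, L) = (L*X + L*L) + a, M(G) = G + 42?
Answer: -799605379/1229154255 ≈ -0.65053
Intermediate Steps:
a = 294 (a = -6*(-49) = 294)
M(G) = 42 + G
y(X, L) = 294 + L² + L*X (y(X, L) = (L*X + L*L) + 294 = (L*X + L²) + 294 = (L² + L*X) + 294 = 294 + L² + L*X)
M(205)/y(10, -213) + 18528/(-28235) = (42 + 205)/(294 + (-213)² - 213*10) + 18528/(-28235) = 247/(294 + 45369 - 2130) + 18528*(-1/28235) = 247/43533 - 18528/28235 = -799605379/1229154255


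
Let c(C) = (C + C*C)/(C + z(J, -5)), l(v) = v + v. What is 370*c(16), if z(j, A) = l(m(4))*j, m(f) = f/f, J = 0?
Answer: 6290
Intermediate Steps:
m(f) = 1
l(v) = 2*v
z(j, A) = 2*j (z(j, A) = (2*1)*j = 2*j)
c(C) = (C + C²)/C (c(C) = (C + C*C)/(C + 2*0) = (C + C²)/(C + 0) = (C + C²)/C)
370*c(16) = 370*(1 + 16) = 370*17 = 6290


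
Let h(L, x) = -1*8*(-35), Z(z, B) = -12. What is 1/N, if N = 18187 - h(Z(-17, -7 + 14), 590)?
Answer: 1/17907 ≈ 5.5844e-5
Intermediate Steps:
h(L, x) = 280 (h(L, x) = -8*(-35) = 280)
N = 17907 (N = 18187 - 1*280 = 18187 - 280 = 17907)
1/N = 1/17907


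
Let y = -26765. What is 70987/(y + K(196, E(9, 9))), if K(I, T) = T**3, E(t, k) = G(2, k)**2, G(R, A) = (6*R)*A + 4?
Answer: 70987/1973822658419 ≈ 3.5964e-8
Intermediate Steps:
G(R, A) = 4 + 6*A*R (G(R, A) = 6*A*R + 4 = 4 + 6*A*R)
E(t, k) = (4 + 12*k)**2 (E(t, k) = (4 + 6*k*2)**2 = (4 + 12*k)**2)
70987/(y + K(196, E(9, 9))) = 70987/(-26765 + (16*(1 + 3*9)**2)**3) = 70987/(-26765 + (16*(1 + 27)**2)**3) = 70987/(-26765 + (16*28**2)**3) = 70987/(-26765 + (16*784)**3) = 70987/(-26765 + 12544**3) = 70987/(-26765 + 1973822685184) = 70987/1973822658419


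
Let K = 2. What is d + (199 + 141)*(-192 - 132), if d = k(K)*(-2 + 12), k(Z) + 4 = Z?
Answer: -110180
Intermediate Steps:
k(Z) = -4 + Z
d = -20 (d = (-4 + 2)*(-2 + 12) = -2*10 = -20)
d + (199 + 141)*(-192 - 132) = -20 + (199 + 141)*(-192 - 132) = -20 + 340*(-324) = -20 - 110160 = -110180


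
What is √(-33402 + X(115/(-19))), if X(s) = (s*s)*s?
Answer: I*√4381878667/361 ≈ 183.37*I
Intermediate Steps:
X(s) = s³ (X(s) = s²*s = s³)
√(-33402 + X(115/(-19))) = √(-33402 + (115/(-19))³) = √(-33402 + (115*(-1/19))³) = √(-33402 + (-115/19)³) = √(-33402 - 1520875/6859) = √(-230625193/6859) = I*√4381878667/361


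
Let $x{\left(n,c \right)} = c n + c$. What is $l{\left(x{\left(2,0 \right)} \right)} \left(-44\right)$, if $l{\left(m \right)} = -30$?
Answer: $1320$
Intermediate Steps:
$x{\left(n,c \right)} = c + c n$
$l{\left(x{\left(2,0 \right)} \right)} \left(-44\right) = \left(-30\right) \left(-44\right) = 1320$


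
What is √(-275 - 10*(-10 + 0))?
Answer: 5*I*√7 ≈ 13.229*I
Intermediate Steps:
√(-275 - 10*(-10 + 0)) = √(-275 - 10*(-10)) = √(-275 + 100) = √(-175) = 5*I*√7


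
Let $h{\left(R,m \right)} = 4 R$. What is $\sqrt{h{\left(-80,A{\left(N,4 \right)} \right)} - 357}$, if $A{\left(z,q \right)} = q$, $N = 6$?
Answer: $i \sqrt{677} \approx 26.019 i$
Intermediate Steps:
$\sqrt{h{\left(-80,A{\left(N,4 \right)} \right)} - 357} = \sqrt{4 \left(-80\right) - 357} = \sqrt{-320 - 357} = \sqrt{-677} = i \sqrt{677}$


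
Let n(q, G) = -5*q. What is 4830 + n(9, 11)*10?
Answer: 4380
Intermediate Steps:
4830 + n(9, 11)*10 = 4830 - 5*9*10 = 4830 - 45*10 = 4830 - 450 = 4380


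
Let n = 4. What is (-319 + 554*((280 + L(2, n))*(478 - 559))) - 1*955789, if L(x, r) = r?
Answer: -13700324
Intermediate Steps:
(-319 + 554*((280 + L(2, n))*(478 - 559))) - 1*955789 = (-319 + 554*((280 + 4)*(478 - 559))) - 1*955789 = (-319 + 554*(284*(-81))) - 955789 = (-319 + 554*(-23004)) - 955789 = (-319 - 12744216) - 955789 = -12744535 - 955789 = -13700324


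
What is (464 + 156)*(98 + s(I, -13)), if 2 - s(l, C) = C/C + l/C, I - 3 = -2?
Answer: 798560/13 ≈ 61428.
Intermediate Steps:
I = 1 (I = 3 - 2 = 1)
s(l, C) = 1 - l/C (s(l, C) = 2 - (C/C + l/C) = 2 - (1 + l/C) = 2 + (-1 - l/C) = 1 - l/C)
(464 + 156)*(98 + s(I, -13)) = (464 + 156)*(98 + (-13 - 1*1)/(-13)) = 620*(98 - (-13 - 1)/13) = 620*(98 - 1/13*(-14)) = 620*(98 + 14/13) = 620*(1288/13) = 798560/13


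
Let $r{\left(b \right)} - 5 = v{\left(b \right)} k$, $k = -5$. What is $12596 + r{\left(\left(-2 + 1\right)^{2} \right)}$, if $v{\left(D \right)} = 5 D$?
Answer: $12576$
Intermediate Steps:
$r{\left(b \right)} = 5 - 25 b$ ($r{\left(b \right)} = 5 + 5 b \left(-5\right) = 5 - 25 b$)
$12596 + r{\left(\left(-2 + 1\right)^{2} \right)} = 12596 + \left(5 - 25 \left(-2 + 1\right)^{2}\right) = 12596 + \left(5 - 25 \left(-1\right)^{2}\right) = 12596 + \left(5 - 25\right) = 12596 - 20 = 12576$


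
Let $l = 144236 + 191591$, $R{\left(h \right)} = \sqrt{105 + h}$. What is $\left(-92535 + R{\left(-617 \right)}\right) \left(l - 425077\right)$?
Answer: $8258748750 - 1428000 i \sqrt{2} \approx 8.2587 \cdot 10^{9} - 2.0195 \cdot 10^{6} i$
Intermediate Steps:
$l = 335827$
$\left(-92535 + R{\left(-617 \right)}\right) \left(l - 425077\right) = \left(-92535 + \sqrt{105 - 617}\right) \left(335827 - 425077\right) = \left(-92535 + \sqrt{-512}\right) \left(-89250\right) = \left(-92535 + 16 i \sqrt{2}\right) \left(-89250\right) = 8258748750 - 1428000 i \sqrt{2}$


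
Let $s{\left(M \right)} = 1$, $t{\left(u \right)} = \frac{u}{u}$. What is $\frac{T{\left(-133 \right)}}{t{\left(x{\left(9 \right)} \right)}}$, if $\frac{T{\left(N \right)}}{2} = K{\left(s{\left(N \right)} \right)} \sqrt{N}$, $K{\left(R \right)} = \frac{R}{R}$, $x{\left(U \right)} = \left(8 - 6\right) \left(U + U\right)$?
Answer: $2 i \sqrt{133} \approx 23.065 i$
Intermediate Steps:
$x{\left(U \right)} = 4 U$ ($x{\left(U \right)} = 2 \cdot 2 U = 4 U$)
$t{\left(u \right)} = 1$
$K{\left(R \right)} = 1$
$T{\left(N \right)} = 2 \sqrt{N}$ ($T{\left(N \right)} = 2 \cdot 1 \sqrt{N} = 2 \sqrt{N}$)
$\frac{T{\left(-133 \right)}}{t{\left(x{\left(9 \right)} \right)}} = \frac{2 \sqrt{-133}}{1} = 2 i \sqrt{133} \cdot 1 = 2 i \sqrt{133}$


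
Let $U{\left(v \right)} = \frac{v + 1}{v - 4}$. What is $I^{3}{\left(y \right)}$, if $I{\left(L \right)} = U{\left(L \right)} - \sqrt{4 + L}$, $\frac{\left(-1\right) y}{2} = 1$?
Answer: $\frac{217}{216} - \frac{25 \sqrt{2}}{12} \approx -1.9416$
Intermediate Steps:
$y = -2$ ($y = \left(-2\right) 1 = -2$)
$U{\left(v \right)} = \frac{1 + v}{-4 + v}$
$I{\left(L \right)} = - \sqrt{4 + L} + \frac{1 + L}{-4 + L}$ ($I{\left(L \right)} = \frac{1 + L}{-4 + L} - \sqrt{4 + L} = - \sqrt{4 + L} + \frac{1 + L}{-4 + L}$)
$I^{3}{\left(y \right)} = \left(\frac{1 - 2 + \sqrt{4 - 2} \left(4 - -2\right)}{-4 - 2}\right)^{3} = \left(\frac{1 - 2 + \sqrt{2} \left(4 + 2\right)}{-6}\right)^{3} = \left(- \frac{1 - 2 + \sqrt{2} \cdot 6}{6}\right)^{3} = \left(- \frac{1 - 2 + 6 \sqrt{2}}{6}\right)^{3} = \left(- \frac{-1 + 6 \sqrt{2}}{6}\right)^{3} = \left(\frac{1}{6} - \sqrt{2}\right)^{3}$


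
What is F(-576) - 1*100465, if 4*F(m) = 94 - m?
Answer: -200595/2 ≈ -1.0030e+5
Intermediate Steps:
F(m) = 47/2 - m/4 (F(m) = (94 - m)/4 = 47/2 - m/4)
F(-576) - 1*100465 = (47/2 - 1/4*(-576)) - 1*100465 = (47/2 + 144) - 100465 = 335/2 - 100465 = -200595/2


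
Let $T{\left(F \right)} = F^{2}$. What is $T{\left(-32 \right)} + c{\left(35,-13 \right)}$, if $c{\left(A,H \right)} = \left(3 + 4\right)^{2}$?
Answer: $1073$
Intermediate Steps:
$c{\left(A,H \right)} = 49$ ($c{\left(A,H \right)} = 7^{2} = 49$)
$T{\left(-32 \right)} + c{\left(35,-13 \right)} = \left(-32\right)^{2} + 49 = 1024 + 49 = 1073$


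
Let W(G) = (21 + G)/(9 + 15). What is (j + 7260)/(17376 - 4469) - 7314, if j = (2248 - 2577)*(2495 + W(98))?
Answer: -2285208583/309768 ≈ -7377.2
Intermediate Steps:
W(G) = 7/8 + G/24 (W(G) = (21 + G)/24 = (21 + G)*(1/24) = 7/8 + G/24)
j = -19739671/24 (j = (2248 - 2577)*(2495 + (7/8 + (1/24)*98)) = -329*(2495 + (7/8 + 49/12)) = -329*(2495 + 119/24) = -329*59999/24 = -19739671/24 ≈ -8.2249e+5)
(j + 7260)/(17376 - 4469) - 7314 = (-19739671/24 + 7260)/(17376 - 4469) - 7314 = -19565431/24/12907 - 7314 = -19565431/24*1/12907 - 7314 = -19565431/309768 - 7314 = -2285208583/309768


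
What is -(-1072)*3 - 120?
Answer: 3096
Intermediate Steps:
-(-1072)*3 - 120 = -134*(-24) - 120 = 3216 - 120 = 3096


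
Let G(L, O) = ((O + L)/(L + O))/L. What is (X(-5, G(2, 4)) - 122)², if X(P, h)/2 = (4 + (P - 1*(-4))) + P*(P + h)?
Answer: 5041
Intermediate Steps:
G(L, O) = 1/L (G(L, O) = ((L + O)/(L + O))/L = 1/L)
X(P, h) = 16 + 2*P + 2*P*(P + h) (X(P, h) = 2*((4 + (P - 1*(-4))) + P*(P + h)) = 2*((4 + (P + 4)) + P*(P + h)) = 2*((4 + (4 + P)) + P*(P + h)) = 2*((8 + P) + P*(P + h)) = 2*(8 + P + P*(P + h)) = 16 + 2*P + 2*P*(P + h))
(X(-5, G(2, 4)) - 122)² = ((16 + 2*(-5) + 2*(-5)² + 2*(-5)/2) - 122)² = ((16 - 10 + 2*25 + 2*(-5)*(½)) - 122)² = ((16 - 10 + 50 - 5) - 122)² = (51 - 122)² = (-71)² = 5041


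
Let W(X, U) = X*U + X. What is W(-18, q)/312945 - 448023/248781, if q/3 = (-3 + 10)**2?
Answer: -15652145591/8650530005 ≈ -1.8094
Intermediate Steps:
q = 147 (q = 3*(-3 + 10)**2 = 3*7**2 = 3*49 = 147)
W(X, U) = X + U*X (W(X, U) = U*X + X = X + U*X)
W(-18, q)/312945 - 448023/248781 = -18*(1 + 147)/312945 - 448023/248781 = -18*148*(1/312945) - 448023*1/248781 = -2664*1/312945 - 149341/82927 = -888/104315 - 149341/82927 = -15652145591/8650530005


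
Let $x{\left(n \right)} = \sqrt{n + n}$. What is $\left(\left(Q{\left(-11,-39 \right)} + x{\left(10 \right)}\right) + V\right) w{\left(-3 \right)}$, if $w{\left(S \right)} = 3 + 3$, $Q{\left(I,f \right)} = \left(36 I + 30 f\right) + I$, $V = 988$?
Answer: $-3534 + 12 \sqrt{5} \approx -3507.2$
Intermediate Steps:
$x{\left(n \right)} = \sqrt{2} \sqrt{n}$ ($x{\left(n \right)} = \sqrt{2 n} = \sqrt{2} \sqrt{n}$)
$Q{\left(I,f \right)} = 30 f + 37 I$ ($Q{\left(I,f \right)} = \left(30 f + 36 I\right) + I = 30 f + 37 I$)
$w{\left(S \right)} = 6$
$\left(\left(Q{\left(-11,-39 \right)} + x{\left(10 \right)}\right) + V\right) w{\left(-3 \right)} = \left(\left(\left(30 \left(-39\right) + 37 \left(-11\right)\right) + \sqrt{2} \sqrt{10}\right) + 988\right) 6 = \left(\left(\left(-1170 - 407\right) + 2 \sqrt{5}\right) + 988\right) 6 = \left(\left(-1577 + 2 \sqrt{5}\right) + 988\right) 6 = \left(-589 + 2 \sqrt{5}\right) 6 = -3534 + 12 \sqrt{5}$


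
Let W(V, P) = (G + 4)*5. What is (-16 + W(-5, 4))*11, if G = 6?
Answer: 374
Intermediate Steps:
W(V, P) = 50 (W(V, P) = (6 + 4)*5 = 10*5 = 50)
(-16 + W(-5, 4))*11 = (-16 + 50)*11 = 34*11 = 374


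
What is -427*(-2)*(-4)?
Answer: -3416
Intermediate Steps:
-427*(-2)*(-4) = 854*(-4) = -3416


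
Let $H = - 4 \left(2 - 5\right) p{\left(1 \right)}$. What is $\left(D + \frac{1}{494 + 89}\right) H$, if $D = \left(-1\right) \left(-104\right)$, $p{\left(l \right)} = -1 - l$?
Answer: $- \frac{1455192}{583} \approx -2496.0$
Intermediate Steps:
$D = 104$
$H = -24$ ($H = - 4 \left(2 - 5\right) \left(-1 - 1\right) = \left(-4\right) \left(-3\right) \left(-2\right) = 12 \left(-2\right) = -24$)
$\left(D + \frac{1}{494 + 89}\right) H = \left(104 + \frac{1}{494 + 89}\right) \left(-24\right) = \left(104 + \frac{1}{583}\right) \left(-24\right) = \frac{60633}{583} \left(-24\right) = - \frac{1455192}{583}$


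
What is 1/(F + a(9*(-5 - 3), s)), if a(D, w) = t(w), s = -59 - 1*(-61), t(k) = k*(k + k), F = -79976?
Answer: -1/79968 ≈ -1.2505e-5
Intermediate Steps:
t(k) = 2*k² (t(k) = k*(2*k) = 2*k²)
s = 2 (s = -59 + 61 = 2)
a(D, w) = 2*w²
1/(F + a(9*(-5 - 3), s)) = 1/(-79976 + 2*2²) = 1/(-79976 + 2*4) = 1/(-79976 + 8) = 1/(-79968) = -1/79968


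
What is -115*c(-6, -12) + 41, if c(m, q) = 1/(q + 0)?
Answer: 607/12 ≈ 50.583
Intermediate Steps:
c(m, q) = 1/q
-115*c(-6, -12) + 41 = -115/(-12) + 41 = -115*(-1/12) + 41 = 115/12 + 41 = 607/12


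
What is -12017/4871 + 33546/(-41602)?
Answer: -331666900/101321671 ≈ -3.2734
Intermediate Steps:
-12017/4871 + 33546/(-41602) = -12017*1/4871 + 33546*(-1/41602) = -12017/4871 - 16773/20801 = -331666900/101321671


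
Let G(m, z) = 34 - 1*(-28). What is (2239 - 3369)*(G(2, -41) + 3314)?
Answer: -3814880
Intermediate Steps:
G(m, z) = 62 (G(m, z) = 34 + 28 = 62)
(2239 - 3369)*(G(2, -41) + 3314) = (2239 - 3369)*(62 + 3314) = -1130*3376 = -3814880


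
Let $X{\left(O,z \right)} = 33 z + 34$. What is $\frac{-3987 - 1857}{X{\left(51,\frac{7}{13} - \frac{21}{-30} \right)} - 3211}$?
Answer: $\frac{253240}{135899} \approx 1.8634$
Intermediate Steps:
$X{\left(O,z \right)} = 34 + 33 z$
$\frac{-3987 - 1857}{X{\left(51,\frac{7}{13} - \frac{21}{-30} \right)} - 3211} = \frac{-3987 - 1857}{\left(34 + 33 \left(\frac{7}{13} - \frac{21}{-30}\right)\right) - 3211} = - \frac{5844}{\left(34 + 33 \left(7 \cdot \frac{1}{13} - - \frac{7}{10}\right)\right) - 3211} = - \frac{5844}{\left(34 + 33 \left(\frac{7}{13} + \frac{7}{10}\right)\right) - 3211} = - \frac{5844}{\left(34 + 33 \cdot \frac{161}{130}\right) - 3211} = - \frac{5844}{\left(34 + \frac{5313}{130}\right) - 3211} = - \frac{5844}{\frac{9733}{130} - 3211} = - \frac{5844}{- \frac{407697}{130}} = \left(-5844\right) \left(- \frac{130}{407697}\right) = \frac{253240}{135899}$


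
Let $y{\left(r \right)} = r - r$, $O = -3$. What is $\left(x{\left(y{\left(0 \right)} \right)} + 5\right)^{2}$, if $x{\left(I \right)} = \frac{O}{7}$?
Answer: $\frac{1024}{49} \approx 20.898$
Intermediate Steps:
$y{\left(r \right)} = 0$
$x{\left(I \right)} = - \frac{3}{7}$
$\left(x{\left(y{\left(0 \right)} \right)} + 5\right)^{2} = \left(- \frac{3}{7} + 5\right)^{2} = \left(\frac{32}{7}\right)^{2} = \frac{1024}{49}$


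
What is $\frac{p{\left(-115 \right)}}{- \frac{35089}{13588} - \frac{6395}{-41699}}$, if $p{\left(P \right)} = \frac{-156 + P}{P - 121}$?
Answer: $- \frac{38387557313}{81200576109} \approx -0.47275$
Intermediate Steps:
$p{\left(P \right)} = \frac{-156 + P}{-121 + P}$
$\frac{p{\left(-115 \right)}}{- \frac{35089}{13588} - \frac{6395}{-41699}} = \frac{\frac{1}{-121 - 115} \left(-156 - 115\right)}{- \frac{35089}{13588} - \frac{6395}{-41699}} = \frac{\frac{1}{-236} \left(-271\right)}{\left(-35089\right) \frac{1}{13588} - - \frac{6395}{41699}} = \frac{\left(- \frac{1}{236}\right) \left(-271\right)}{- \frac{35089}{13588} + \frac{6395}{41699}} = \frac{271}{236 \left(- \frac{1376280951}{566606012}\right)} = \frac{271}{236} \left(- \frac{566606012}{1376280951}\right) = - \frac{38387557313}{81200576109}$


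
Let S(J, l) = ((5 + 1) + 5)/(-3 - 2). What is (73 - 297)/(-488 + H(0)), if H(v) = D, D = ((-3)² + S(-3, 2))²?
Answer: 1400/2761 ≈ 0.50706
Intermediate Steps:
S(J, l) = -11/5 (S(J, l) = (6 + 5)/(-5) = 11*(-⅕) = -11/5)
D = 1156/25 (D = ((-3)² - 11/5)² = (9 - 11/5)² = (34/5)² = 1156/25 ≈ 46.240)
H(v) = 1156/25
(73 - 297)/(-488 + H(0)) = (73 - 297)/(-488 + 1156/25) = -224/(-11044/25) = -224*(-25/11044) = 1400/2761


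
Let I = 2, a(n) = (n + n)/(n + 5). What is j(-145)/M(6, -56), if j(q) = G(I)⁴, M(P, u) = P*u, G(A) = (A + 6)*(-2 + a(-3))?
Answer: -160000/21 ≈ -7619.0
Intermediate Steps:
a(n) = 2*n/(5 + n) (a(n) = (2*n)/(5 + n) = 2*n/(5 + n))
G(A) = -30 - 5*A (G(A) = (A + 6)*(-2 + 2*(-3)/(5 - 3)) = (6 + A)*(-2 + 2*(-3)/2) = (6 + A)*(-2 + 2*(-3)*(½)) = (6 + A)*(-2 - 3) = (6 + A)*(-5) = -30 - 5*A)
j(q) = 2560000 (j(q) = (-30 - 5*2)⁴ = (-30 - 10)⁴ = (-40)⁴ = 2560000)
j(-145)/M(6, -56) = 2560000/((6*(-56))) = 2560000/(-336) = 2560000*(-1/336) = -160000/21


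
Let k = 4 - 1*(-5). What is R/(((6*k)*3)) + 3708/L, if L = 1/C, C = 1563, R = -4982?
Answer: 469441433/81 ≈ 5.7956e+6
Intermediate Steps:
k = 9 (k = 4 + 5 = 9)
L = 1/1563 ≈ 0.00063980
R/(((6*k)*3)) + 3708/L = -4982/((6*9)*3) + 3708/(1/1563) = -4982/(54*3) + 3708*1563 = -4982/162 + 5795604 = -4982*1/162 + 5795604 = -2491/81 + 5795604 = 469441433/81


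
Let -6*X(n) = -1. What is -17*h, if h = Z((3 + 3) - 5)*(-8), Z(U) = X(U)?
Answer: 68/3 ≈ 22.667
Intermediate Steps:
X(n) = ⅙ (X(n) = -⅙*(-1) = ⅙)
Z(U) = ⅙
h = -4/3 (h = (⅙)*(-8) = -4/3 ≈ -1.3333)
-17*h = -17*(-4/3) = 68/3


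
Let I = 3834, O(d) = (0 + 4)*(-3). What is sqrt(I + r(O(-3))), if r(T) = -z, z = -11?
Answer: sqrt(3845) ≈ 62.008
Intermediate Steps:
O(d) = -12 (O(d) = 4*(-3) = -12)
r(T) = 11 (r(T) = -1*(-11) = 11)
sqrt(I + r(O(-3))) = sqrt(3834 + 11) = sqrt(3845)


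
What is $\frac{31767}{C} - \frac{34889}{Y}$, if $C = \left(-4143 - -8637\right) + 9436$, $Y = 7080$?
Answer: $- \frac{26109341}{9862440} \approx -2.6474$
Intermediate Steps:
$C = 13930$ ($C = \left(-4143 + 8637\right) + 9436 = 4494 + 9436 = 13930$)
$\frac{31767}{C} - \frac{34889}{Y} = \frac{31767}{13930} - \frac{34889}{7080} = - \frac{26109341}{9862440}$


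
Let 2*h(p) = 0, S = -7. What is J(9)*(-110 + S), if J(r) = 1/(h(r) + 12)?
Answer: -39/4 ≈ -9.7500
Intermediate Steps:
h(p) = 0 (h(p) = (1/2)*0 = 0)
J(r) = 1/12 (J(r) = 1/(0 + 12) = 1/12)
J(9)*(-110 + S) = (-110 - 7)/12 = (1/12)*(-117) = -39/4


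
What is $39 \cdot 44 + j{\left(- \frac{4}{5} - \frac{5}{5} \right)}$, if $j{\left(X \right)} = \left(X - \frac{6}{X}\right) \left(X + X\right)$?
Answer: $\frac{42762}{25} \approx 1710.5$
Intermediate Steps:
$j{\left(X \right)} = 2 X \left(X - \frac{6}{X}\right)$ ($j{\left(X \right)} = \left(X - \frac{6}{X}\right) 2 X = 2 X \left(X - \frac{6}{X}\right)$)
$39 \cdot 44 + j{\left(- \frac{4}{5} - \frac{5}{5} \right)} = 39 \cdot 44 - \left(12 - 2 \left(- \frac{4}{5} - \frac{5}{5}\right)^{2}\right) = 1716 - \left(12 - 2 \left(\left(-4\right) \frac{1}{5} - 1\right)^{2}\right) = 1716 - \left(12 - 2 \left(- \frac{4}{5} - 1\right)^{2}\right) = 1716 - \left(12 - 2 \left(- \frac{9}{5}\right)^{2}\right) = 1716 + \left(-12 + 2 \cdot \frac{81}{25}\right) = 1716 + \left(-12 + \frac{162}{25}\right) = 1716 - \frac{138}{25} = \frac{42762}{25}$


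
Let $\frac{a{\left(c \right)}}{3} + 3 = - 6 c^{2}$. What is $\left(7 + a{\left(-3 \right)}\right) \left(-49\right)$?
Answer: $8036$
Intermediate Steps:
$a{\left(c \right)} = -9 - 18 c^{2}$ ($a{\left(c \right)} = -9 + 3 \left(- 6 c^{2}\right) = -9 - 18 c^{2}$)
$\left(7 + a{\left(-3 \right)}\right) \left(-49\right) = \left(7 - \left(9 + 18 \left(-3\right)^{2}\right)\right) \left(-49\right) = \left(7 - 171\right) \left(-49\right) = \left(-164\right) \left(-49\right) = 8036$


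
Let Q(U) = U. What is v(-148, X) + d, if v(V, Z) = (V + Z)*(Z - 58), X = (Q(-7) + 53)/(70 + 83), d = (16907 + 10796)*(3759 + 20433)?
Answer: 15688700052328/23409 ≈ 6.7020e+8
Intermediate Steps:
d = 670190976 (d = 27703*24192 = 670190976)
X = 46/153 (X = (-7 + 53)/(70 + 83) = 46/153 ≈ 0.30065)
v(V, Z) = (-58 + Z)*(V + Z) (v(V, Z) = (V + Z)*(-58 + Z) = (-58 + Z)*(V + Z))
v(-148, X) + d = ((46/153)² - 58*(-148) - 58*46/153 - 148*46/153) + 670190976 = (2116/23409 + 8584 - 2668/153 - 6808/153) + 670190976 = 199495144/23409 + 670190976 = 15688700052328/23409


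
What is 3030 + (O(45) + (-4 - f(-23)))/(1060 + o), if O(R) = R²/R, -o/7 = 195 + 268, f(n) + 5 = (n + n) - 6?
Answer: 6608332/2181 ≈ 3030.0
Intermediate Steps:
f(n) = -11 + 2*n (f(n) = -5 + ((n + n) - 6) = -5 + (2*n - 6) = -5 + (-6 + 2*n) = -11 + 2*n)
o = -3241 (o = -7*(195 + 268) = -7*463 = -3241)
O(R) = R
3030 + (O(45) + (-4 - f(-23)))/(1060 + o) = 3030 + (45 + (-4 - (-11 + 2*(-23))))/(1060 - 3241) = 3030 + (45 + (-4 - (-11 - 46)))/(-2181) = 3030 + (45 + (-4 - 1*(-57)))*(-1/2181) = 3030 + (45 + (-4 + 57))*(-1/2181) = 3030 + (45 + 53)*(-1/2181) = 3030 + 98*(-1/2181) = 3030 - 98/2181 = 6608332/2181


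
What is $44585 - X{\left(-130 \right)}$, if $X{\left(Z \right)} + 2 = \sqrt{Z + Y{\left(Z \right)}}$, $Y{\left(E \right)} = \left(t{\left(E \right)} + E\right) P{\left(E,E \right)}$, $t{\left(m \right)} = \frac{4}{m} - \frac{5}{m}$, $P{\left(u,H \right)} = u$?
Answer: $44587 - \sqrt{16769} \approx 44458.0$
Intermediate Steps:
$t{\left(m \right)} = - \frac{1}{m}$
$Y{\left(E \right)} = E \left(E - \frac{1}{E}\right)$ ($Y{\left(E \right)} = \left(- \frac{1}{E} + E\right) E = \left(E - \frac{1}{E}\right) E = E \left(E - \frac{1}{E}\right)$)
$X{\left(Z \right)} = -2 + \sqrt{-1 + Z + Z^{2}}$ ($X{\left(Z \right)} = -2 + \sqrt{Z + \left(-1 + Z^{2}\right)} = -2 + \sqrt{-1 + Z + Z^{2}}$)
$44585 - X{\left(-130 \right)} = 44585 - \left(-2 + \sqrt{-1 - 130 + \left(-130\right)^{2}}\right) = 44585 - \left(-2 + \sqrt{-1 - 130 + 16900}\right) = 44585 - \left(-2 + \sqrt{16769}\right) = 44585 + \left(2 - \sqrt{16769}\right) = 44587 - \sqrt{16769}$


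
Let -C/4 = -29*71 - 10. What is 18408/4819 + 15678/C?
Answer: 113948445/19941022 ≈ 5.7143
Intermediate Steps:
C = 8276 (C = -4*(-29*71 - 10) = -4*(-2059 - 10) = -4*(-2069) = 8276)
18408/4819 + 15678/C = 18408/4819 + 15678/8276 = 18408*(1/4819) + 15678*(1/8276) = 18408/4819 + 7839/4138 = 113948445/19941022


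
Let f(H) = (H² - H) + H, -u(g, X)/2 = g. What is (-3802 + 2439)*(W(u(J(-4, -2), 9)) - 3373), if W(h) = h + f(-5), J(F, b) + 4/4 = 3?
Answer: 4568776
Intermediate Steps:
J(F, b) = 2 (J(F, b) = -1 + 3 = 2)
u(g, X) = -2*g
f(H) = H²
W(h) = 25 + h (W(h) = h + (-5)² = h + 25 = 25 + h)
(-3802 + 2439)*(W(u(J(-4, -2), 9)) - 3373) = (-3802 + 2439)*((25 - 2*2) - 3373) = -1363*((25 - 4) - 3373) = -1363*(21 - 3373) = -1363*(-3352) = 4568776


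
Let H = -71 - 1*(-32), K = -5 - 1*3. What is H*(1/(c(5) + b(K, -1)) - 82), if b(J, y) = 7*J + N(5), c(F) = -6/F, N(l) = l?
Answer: 278291/87 ≈ 3198.7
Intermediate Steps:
K = -8 (K = -5 - 3 = -8)
b(J, y) = 5 + 7*J (b(J, y) = 7*J + 5 = 5 + 7*J)
H = -39 (H = -71 + 32 = -39)
H*(1/(c(5) + b(K, -1)) - 82) = -39*(1/(-6/5 + (5 + 7*(-8))) - 82) = -39*(1/(-6*⅕ + (5 - 56)) - 82) = -39*(1/(-6/5 - 51) - 82) = -39*(1/(-261/5) - 82) = -39*(-5/261 - 82) = -39*(-21407/261) = 278291/87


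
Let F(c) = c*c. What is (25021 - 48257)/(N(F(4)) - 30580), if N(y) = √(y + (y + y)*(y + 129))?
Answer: 44409805/58445734 + 5809*√291/58445734 ≈ 0.76154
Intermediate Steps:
F(c) = c²
N(y) = √(y + 2*y*(129 + y)) (N(y) = √(y + (2*y)*(129 + y)) = √(y + 2*y*(129 + y)))
(25021 - 48257)/(N(F(4)) - 30580) = (25021 - 48257)/(√(4²*(259 + 2*4²)) - 30580) = -23236/(√(16*(259 + 2*16)) - 30580) = -23236/(√(16*(259 + 32)) - 30580) = -23236/(√(16*291) - 30580) = -23236/(√4656 - 30580) = -23236/(4*√291 - 30580) = -23236/(-30580 + 4*√291)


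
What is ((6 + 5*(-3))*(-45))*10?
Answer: 4050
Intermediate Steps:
((6 + 5*(-3))*(-45))*10 = ((6 - 15)*(-45))*10 = -9*(-45)*10 = 405*10 = 4050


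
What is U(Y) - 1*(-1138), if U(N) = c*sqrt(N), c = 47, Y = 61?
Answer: 1138 + 47*sqrt(61) ≈ 1505.1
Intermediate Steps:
U(N) = 47*sqrt(N)
U(Y) - 1*(-1138) = 47*sqrt(61) - 1*(-1138) = 47*sqrt(61) + 1138 = 1138 + 47*sqrt(61)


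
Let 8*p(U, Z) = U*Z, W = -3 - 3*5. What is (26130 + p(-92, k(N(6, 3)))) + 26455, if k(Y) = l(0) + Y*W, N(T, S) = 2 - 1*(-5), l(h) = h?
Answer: 54034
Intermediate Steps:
W = -18 (W = -3 - 15 = -18)
N(T, S) = 7 (N(T, S) = 2 + 5 = 7)
k(Y) = -18*Y (k(Y) = 0 + Y*(-18) = 0 - 18*Y = -18*Y)
p(U, Z) = U*Z/8 (p(U, Z) = (U*Z)/8 = U*Z/8)
(26130 + p(-92, k(N(6, 3)))) + 26455 = (26130 + (1/8)*(-92)*(-18*7)) + 26455 = (26130 + (1/8)*(-92)*(-126)) + 26455 = (26130 + 1449) + 26455 = 27579 + 26455 = 54034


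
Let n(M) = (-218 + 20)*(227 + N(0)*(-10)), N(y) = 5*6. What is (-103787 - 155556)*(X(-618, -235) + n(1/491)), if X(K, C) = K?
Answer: -3588269748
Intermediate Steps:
N(y) = 30
n(M) = 14454 (n(M) = (-218 + 20)*(227 + 30*(-10)) = -198*(227 - 300) = -198*(-73) = 14454)
(-103787 - 155556)*(X(-618, -235) + n(1/491)) = (-103787 - 155556)*(-618 + 14454) = -259343*13836 = -3588269748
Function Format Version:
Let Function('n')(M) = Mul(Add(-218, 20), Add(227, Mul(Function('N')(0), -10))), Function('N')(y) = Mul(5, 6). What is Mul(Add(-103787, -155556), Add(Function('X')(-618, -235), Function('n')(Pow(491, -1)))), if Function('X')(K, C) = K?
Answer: -3588269748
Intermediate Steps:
Function('N')(y) = 30
Function('n')(M) = 14454 (Function('n')(M) = Mul(Add(-218, 20), Add(227, Mul(30, -10))) = Mul(-198, Add(227, -300)) = Mul(-198, -73) = 14454)
Mul(Add(-103787, -155556), Add(Function('X')(-618, -235), Function('n')(Pow(491, -1)))) = Mul(Add(-103787, -155556), Add(-618, 14454)) = Mul(-259343, 13836) = -3588269748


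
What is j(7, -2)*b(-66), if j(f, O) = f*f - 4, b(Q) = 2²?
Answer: 180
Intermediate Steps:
b(Q) = 4
j(f, O) = -4 + f² (j(f, O) = f² - 4 = -4 + f²)
j(7, -2)*b(-66) = (-4 + 7²)*4 = (-4 + 49)*4 = 45*4 = 180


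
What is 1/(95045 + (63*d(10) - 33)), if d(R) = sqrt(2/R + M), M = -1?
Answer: 118765/11284104149 - 63*I*sqrt(5)/22568208298 ≈ 1.0525e-5 - 6.2421e-9*I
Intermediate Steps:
d(R) = sqrt(-1 + 2/R) (d(R) = sqrt(2/R - 1) = sqrt(-1 + 2/R))
1/(95045 + (63*d(10) - 33)) = 1/(95045 + (63*sqrt((2 - 1*10)/10) - 33)) = 1/(95045 + (63*sqrt((2 - 10)/10) - 33)) = 1/(95045 + (63*sqrt((1/10)*(-8)) - 33)) = 1/(95045 + (63*sqrt(-4/5) - 33)) = 1/(95045 + (63*(2*I*sqrt(5)/5) - 33)) = 1/(95045 + (126*I*sqrt(5)/5 - 33)) = 1/(95045 + (-33 + 126*I*sqrt(5)/5)) = 1/(95012 + 126*I*sqrt(5)/5)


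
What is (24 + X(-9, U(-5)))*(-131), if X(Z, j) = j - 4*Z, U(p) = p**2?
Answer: -11135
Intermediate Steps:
(24 + X(-9, U(-5)))*(-131) = (24 + ((-5)**2 - 4*(-9)))*(-131) = (24 + (25 + 36))*(-131) = (24 + 61)*(-131) = 85*(-131) = -11135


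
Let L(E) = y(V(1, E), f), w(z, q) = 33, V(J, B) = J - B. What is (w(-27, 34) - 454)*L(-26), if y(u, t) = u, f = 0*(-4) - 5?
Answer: -11367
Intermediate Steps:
f = -5 (f = 0 - 5 = -5)
L(E) = 1 - E
(w(-27, 34) - 454)*L(-26) = (33 - 454)*(1 - 1*(-26)) = -421*(1 + 26) = -421*27 = -11367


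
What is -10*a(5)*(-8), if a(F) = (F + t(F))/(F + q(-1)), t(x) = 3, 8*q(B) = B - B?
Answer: 128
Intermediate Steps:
q(B) = 0 (q(B) = (B - B)/8 = (⅛)*0 = 0)
a(F) = (3 + F)/F (a(F) = (F + 3)/(F + 0) = (3 + F)/F)
-10*a(5)*(-8) = -10*(3 + 5)/5*(-8) = -2*8*(-8) = -10*8/5*(-8) = -16*(-8) = 128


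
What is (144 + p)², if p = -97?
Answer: 2209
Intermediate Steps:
(144 + p)² = (144 - 97)² = 47² = 2209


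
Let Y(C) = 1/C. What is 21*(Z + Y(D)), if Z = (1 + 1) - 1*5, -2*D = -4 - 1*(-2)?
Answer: -42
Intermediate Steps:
D = 1 (D = -(-4 - 1*(-2))/2 = -(-4 + 2)/2 = -½*(-2) = 1)
Z = -3 (Z = 2 - 5 = -3)
21*(Z + Y(D)) = 21*(-3 + 1/1) = 21*(-3 + 1) = 21*(-2) = -42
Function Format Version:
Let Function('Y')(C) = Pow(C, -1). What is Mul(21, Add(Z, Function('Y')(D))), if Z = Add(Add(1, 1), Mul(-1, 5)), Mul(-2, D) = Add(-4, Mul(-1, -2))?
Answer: -42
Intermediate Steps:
D = 1 (D = Mul(Rational(-1, 2), Add(-4, Mul(-1, -2))) = Mul(Rational(-1, 2), Add(-4, 2)) = Mul(Rational(-1, 2), -2) = 1)
Z = -3 (Z = Add(2, -5) = -3)
Mul(21, Add(Z, Function('Y')(D))) = Mul(21, Add(-3, Pow(1, -1))) = Mul(21, Add(-3, 1)) = Mul(21, -2) = -42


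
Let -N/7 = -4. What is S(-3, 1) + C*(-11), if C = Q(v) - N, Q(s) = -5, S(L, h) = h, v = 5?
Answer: 364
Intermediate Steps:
N = 28 (N = -7*(-4) = 28)
C = -33 (C = -5 - 1*28 = -5 - 28 = -33)
S(-3, 1) + C*(-11) = 1 - 33*(-11) = 1 + 363 = 364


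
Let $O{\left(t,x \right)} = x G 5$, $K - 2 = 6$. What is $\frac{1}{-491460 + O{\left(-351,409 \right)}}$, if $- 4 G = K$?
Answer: $- \frac{1}{495550} \approx -2.018 \cdot 10^{-6}$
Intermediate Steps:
$K = 8$ ($K = 2 + 6 = 8$)
$G = -2$ ($G = \left(- \frac{1}{4}\right) 8 = -2$)
$O{\left(t,x \right)} = - 10 x$ ($O{\left(t,x \right)} = x \left(-2\right) 5 = - 2 x 5 = - 10 x$)
$\frac{1}{-491460 + O{\left(-351,409 \right)}} = \frac{1}{-491460 - 4090} = \frac{1}{-495550} = - \frac{1}{495550}$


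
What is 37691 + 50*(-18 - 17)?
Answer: 35941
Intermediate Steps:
37691 + 50*(-18 - 17) = 37691 + 50*(-35) = 37691 - 1750 = 35941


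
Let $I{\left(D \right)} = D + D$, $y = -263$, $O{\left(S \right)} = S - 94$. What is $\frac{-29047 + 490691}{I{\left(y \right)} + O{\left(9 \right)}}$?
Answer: $- \frac{461644}{611} \approx -755.55$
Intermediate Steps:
$O{\left(S \right)} = -94 + S$ ($O{\left(S \right)} = S - 94 = -94 + S$)
$I{\left(D \right)} = 2 D$
$\frac{-29047 + 490691}{I{\left(y \right)} + O{\left(9 \right)}} = \frac{-29047 + 490691}{2 \left(-263\right) + \left(-94 + 9\right)} = \frac{461644}{-526 - 85} = \frac{461644}{-611} = 461644 \left(- \frac{1}{611}\right) = - \frac{461644}{611}$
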